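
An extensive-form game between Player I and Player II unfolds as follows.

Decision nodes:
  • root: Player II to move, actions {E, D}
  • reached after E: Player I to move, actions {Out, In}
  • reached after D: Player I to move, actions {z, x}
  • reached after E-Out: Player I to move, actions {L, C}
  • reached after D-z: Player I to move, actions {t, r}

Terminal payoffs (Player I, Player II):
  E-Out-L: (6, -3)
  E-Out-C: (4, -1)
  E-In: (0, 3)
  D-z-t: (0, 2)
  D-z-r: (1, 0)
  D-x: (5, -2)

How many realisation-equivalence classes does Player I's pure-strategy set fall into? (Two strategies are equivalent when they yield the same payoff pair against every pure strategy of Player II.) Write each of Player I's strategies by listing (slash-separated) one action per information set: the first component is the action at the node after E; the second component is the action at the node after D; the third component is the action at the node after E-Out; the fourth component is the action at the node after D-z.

Player I has 16 pure strategies: Out/z/L/t, Out/z/L/r, Out/z/C/t, Out/z/C/r, Out/x/L/t, Out/x/L/r, Out/x/C/t, Out/x/C/r, In/z/L/t, In/z/L/r, In/z/C/t, In/z/C/r, In/x/L/t, In/x/L/r, In/x/C/t, In/x/C/r. Columns: E, D.
{Out/z/L/t} → row (6,-3) (0,2)
{Out/z/L/r} → row (6,-3) (1,0)
{Out/z/C/t} → row (4,-1) (0,2)
{Out/z/C/r} → row (4,-1) (1,0)
{Out/x/L/t, Out/x/L/r} → row (6,-3) (5,-2)
{Out/x/C/t, Out/x/C/r} → row (4,-1) (5,-2)
{In/z/L/t, In/z/C/t} → row (0,3) (0,2)
{In/z/L/r, In/z/C/r} → row (0,3) (1,0)
{In/x/L/t, In/x/L/r, In/x/C/t, In/x/C/r} → row (0,3) (5,-2)
That's 9 distinct rows out of 16 strategies.

9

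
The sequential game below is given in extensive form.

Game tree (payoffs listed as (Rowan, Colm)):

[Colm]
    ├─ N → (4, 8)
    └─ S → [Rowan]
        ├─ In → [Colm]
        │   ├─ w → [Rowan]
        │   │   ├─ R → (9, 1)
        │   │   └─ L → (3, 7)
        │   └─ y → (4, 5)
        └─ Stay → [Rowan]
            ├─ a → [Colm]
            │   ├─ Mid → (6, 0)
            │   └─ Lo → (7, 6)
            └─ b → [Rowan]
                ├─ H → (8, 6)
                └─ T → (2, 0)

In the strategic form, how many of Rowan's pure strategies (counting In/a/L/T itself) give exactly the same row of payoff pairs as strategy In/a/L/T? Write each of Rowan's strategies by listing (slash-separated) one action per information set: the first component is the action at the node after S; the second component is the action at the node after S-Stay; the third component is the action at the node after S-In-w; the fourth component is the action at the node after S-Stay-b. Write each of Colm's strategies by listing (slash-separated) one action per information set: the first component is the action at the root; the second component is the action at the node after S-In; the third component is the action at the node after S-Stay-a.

Row for In/a/L/T (columns N/w/Mid, N/w/Lo, N/y/Mid, N/y/Lo, S/w/Mid, S/w/Lo, S/y/Mid, S/y/Lo): (4,8) (4,8) (4,8) (4,8) (3,7) (3,7) (4,5) (4,5).
Under In/a/L/T, Rowan's choice at the node after S-Stay and at the node after S-Stay-b can never be reached regardless of what Colm does, so varying those choices leaves every outcome unchanged.
Holding the reachable choices fixed and varying the unreachable ones freely already gives 2 × 2 = 4 equivalent strategies.
No other strategy reproduces this row, so those 4 are the full class: In/a/L/H, In/a/L/T, In/b/L/H, In/b/L/T.

4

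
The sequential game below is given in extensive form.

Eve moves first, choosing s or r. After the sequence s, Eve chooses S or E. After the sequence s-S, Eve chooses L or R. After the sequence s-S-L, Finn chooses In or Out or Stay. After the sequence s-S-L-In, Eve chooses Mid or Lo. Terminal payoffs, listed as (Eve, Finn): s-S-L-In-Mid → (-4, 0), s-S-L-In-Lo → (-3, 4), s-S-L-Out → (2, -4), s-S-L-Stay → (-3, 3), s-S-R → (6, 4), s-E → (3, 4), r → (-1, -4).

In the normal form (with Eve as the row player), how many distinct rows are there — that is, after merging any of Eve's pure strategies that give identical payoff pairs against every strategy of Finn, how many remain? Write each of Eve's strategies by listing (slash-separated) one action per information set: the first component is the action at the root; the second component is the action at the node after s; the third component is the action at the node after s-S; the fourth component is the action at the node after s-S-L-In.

5

Eve has 16 pure strategies: s/S/L/Mid, s/S/L/Lo, s/S/R/Mid, s/S/R/Lo, s/E/L/Mid, s/E/L/Lo, s/E/R/Mid, s/E/R/Lo, r/S/L/Mid, r/S/L/Lo, r/S/R/Mid, r/S/R/Lo, r/E/L/Mid, r/E/L/Lo, r/E/R/Mid, r/E/R/Lo. Columns: In, Out, Stay.
{s/S/L/Mid} → row (-4,0) (2,-4) (-3,3)
{s/S/L/Lo} → row (-3,4) (2,-4) (-3,3)
{s/S/R/Mid, s/S/R/Lo} → row (6,4) (6,4) (6,4)
{s/E/L/Mid, s/E/L/Lo, s/E/R/Mid, s/E/R/Lo} → row (3,4) (3,4) (3,4)
{r/S/L/Mid, r/S/L/Lo, r/S/R/Mid, r/S/R/Lo, r/E/L/Mid, r/E/L/Lo, r/E/R/Mid, r/E/R/Lo} → row (-1,-4) (-1,-4) (-1,-4)
That's 5 distinct rows out of 16 strategies.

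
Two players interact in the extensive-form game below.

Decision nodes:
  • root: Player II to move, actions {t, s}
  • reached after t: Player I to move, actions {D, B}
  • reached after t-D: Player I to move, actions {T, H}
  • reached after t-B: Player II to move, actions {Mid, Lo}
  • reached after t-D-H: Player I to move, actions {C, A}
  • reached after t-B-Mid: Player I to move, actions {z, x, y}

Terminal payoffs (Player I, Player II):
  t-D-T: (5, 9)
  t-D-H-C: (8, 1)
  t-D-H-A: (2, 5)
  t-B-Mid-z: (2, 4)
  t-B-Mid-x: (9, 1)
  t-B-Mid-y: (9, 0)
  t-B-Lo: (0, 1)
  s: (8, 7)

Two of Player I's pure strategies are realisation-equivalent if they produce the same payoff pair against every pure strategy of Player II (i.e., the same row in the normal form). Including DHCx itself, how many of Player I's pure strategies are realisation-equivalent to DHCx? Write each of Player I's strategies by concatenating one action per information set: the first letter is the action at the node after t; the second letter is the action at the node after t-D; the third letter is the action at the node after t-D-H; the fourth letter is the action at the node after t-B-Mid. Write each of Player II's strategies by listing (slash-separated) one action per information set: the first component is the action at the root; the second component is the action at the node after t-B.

Row for DHCx (columns t/Mid, t/Lo, s/Mid, s/Lo): (8,1) (8,1) (8,7) (8,7).
Under DHCx, Player I's choice at the node after t-B-Mid can never be reached regardless of what Player II does, so varying those choices leaves every outcome unchanged.
Holding the reachable choices fixed and varying the unreachable one freely already gives 3 equivalent strategies.
No other strategy reproduces this row, so those 3 are the full class: DHCz, DHCx, DHCy.

3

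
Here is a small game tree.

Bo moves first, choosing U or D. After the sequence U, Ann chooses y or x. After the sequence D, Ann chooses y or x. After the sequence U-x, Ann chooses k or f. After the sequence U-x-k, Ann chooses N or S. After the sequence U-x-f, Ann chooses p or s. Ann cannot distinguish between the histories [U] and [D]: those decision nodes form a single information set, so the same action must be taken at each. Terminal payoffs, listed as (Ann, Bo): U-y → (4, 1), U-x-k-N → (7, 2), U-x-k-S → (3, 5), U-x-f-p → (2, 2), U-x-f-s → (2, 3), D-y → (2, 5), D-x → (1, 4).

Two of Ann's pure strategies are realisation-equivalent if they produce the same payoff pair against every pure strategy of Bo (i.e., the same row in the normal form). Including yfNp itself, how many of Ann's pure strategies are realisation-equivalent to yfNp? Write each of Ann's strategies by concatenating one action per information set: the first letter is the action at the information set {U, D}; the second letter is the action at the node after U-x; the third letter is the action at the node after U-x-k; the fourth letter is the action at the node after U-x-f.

Row for yfNp (columns U, D): (4,1) (2,5).
Under yfNp, Ann's choice at the node after U-x and at the node after U-x-k and at the node after U-x-f can never be reached regardless of what Bo does, so varying those choices leaves every outcome unchanged.
Holding the reachable choices fixed and varying the unreachable ones freely already gives 2 × 2 × 2 = 8 equivalent strategies.
No other strategy reproduces this row, so those 8 are the full class: ykNp, ykNs, ykSp, ykSs, yfNp, yfNs, yfSp, yfSs.

8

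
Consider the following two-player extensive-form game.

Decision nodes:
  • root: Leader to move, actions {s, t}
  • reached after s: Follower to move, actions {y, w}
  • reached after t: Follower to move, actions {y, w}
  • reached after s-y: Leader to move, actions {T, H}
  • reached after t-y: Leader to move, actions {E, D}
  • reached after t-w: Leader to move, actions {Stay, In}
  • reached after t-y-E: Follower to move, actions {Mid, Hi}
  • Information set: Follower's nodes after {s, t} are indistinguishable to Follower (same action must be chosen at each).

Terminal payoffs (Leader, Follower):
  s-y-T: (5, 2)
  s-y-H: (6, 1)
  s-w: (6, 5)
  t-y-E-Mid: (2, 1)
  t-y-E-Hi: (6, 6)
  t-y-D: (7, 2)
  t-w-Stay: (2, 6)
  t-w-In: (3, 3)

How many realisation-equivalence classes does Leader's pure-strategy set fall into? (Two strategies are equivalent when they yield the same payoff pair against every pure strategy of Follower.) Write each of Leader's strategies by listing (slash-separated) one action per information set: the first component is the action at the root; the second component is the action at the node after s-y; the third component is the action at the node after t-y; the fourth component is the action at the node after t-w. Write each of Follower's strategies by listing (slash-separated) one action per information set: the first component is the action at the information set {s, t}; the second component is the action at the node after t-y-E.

6

Leader has 16 pure strategies: s/T/E/Stay, s/T/E/In, s/T/D/Stay, s/T/D/In, s/H/E/Stay, s/H/E/In, s/H/D/Stay, s/H/D/In, t/T/E/Stay, t/T/E/In, t/T/D/Stay, t/T/D/In, t/H/E/Stay, t/H/E/In, t/H/D/Stay, t/H/D/In. Columns: y/Mid, y/Hi, w/Mid, w/Hi.
{s/T/E/Stay, s/T/E/In, s/T/D/Stay, s/T/D/In} → row (5,2) (5,2) (6,5) (6,5)
{s/H/E/Stay, s/H/E/In, s/H/D/Stay, s/H/D/In} → row (6,1) (6,1) (6,5) (6,5)
{t/T/E/Stay, t/H/E/Stay} → row (2,1) (6,6) (2,6) (2,6)
{t/T/E/In, t/H/E/In} → row (2,1) (6,6) (3,3) (3,3)
{t/T/D/Stay, t/H/D/Stay} → row (7,2) (7,2) (2,6) (2,6)
{t/T/D/In, t/H/D/In} → row (7,2) (7,2) (3,3) (3,3)
That's 6 distinct rows out of 16 strategies.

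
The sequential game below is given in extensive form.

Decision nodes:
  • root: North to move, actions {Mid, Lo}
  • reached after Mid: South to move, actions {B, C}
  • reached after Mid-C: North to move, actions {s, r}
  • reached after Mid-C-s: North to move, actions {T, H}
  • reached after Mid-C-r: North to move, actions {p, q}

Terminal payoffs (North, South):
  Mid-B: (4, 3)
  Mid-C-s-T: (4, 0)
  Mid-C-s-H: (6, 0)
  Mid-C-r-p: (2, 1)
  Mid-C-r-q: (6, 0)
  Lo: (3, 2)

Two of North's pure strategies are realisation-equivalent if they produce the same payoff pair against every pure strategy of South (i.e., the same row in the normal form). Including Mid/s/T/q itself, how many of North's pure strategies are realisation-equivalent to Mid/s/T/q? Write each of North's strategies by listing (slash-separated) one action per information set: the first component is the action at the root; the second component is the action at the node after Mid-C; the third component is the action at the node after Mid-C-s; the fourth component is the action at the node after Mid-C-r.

Row for Mid/s/T/q (columns B, C): (4,3) (4,0).
Under Mid/s/T/q, North's choice at the node after Mid-C-r can never be reached regardless of what South does, so varying those choices leaves every outcome unchanged.
Holding the reachable choices fixed and varying the unreachable one freely already gives 2 equivalent strategies.
No other strategy reproduces this row, so those 2 are the full class: Mid/s/T/p, Mid/s/T/q.

2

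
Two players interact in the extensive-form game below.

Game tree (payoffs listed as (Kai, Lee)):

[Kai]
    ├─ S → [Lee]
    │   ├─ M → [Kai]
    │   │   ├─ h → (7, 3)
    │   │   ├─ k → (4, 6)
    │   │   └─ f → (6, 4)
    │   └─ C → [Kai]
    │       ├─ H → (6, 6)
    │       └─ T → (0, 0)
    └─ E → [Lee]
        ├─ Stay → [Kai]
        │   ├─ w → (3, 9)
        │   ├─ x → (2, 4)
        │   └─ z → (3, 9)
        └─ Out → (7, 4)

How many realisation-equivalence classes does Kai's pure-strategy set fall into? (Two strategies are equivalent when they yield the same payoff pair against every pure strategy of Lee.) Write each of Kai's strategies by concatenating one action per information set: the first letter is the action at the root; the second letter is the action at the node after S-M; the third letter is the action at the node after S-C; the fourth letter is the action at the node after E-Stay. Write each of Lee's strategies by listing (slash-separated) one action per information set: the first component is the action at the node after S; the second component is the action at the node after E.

8

Kai has 36 pure strategies: ShHw, ShHx, ShHz, ShTw, ShTx, ShTz, SkHw, SkHx, SkHz, SkTw, SkTx, SkTz, SfHw, SfHx, SfHz, SfTw, SfTx, SfTz, EhHw, EhHx, EhHz, EhTw, EhTx, EhTz, EkHw, EkHx, EkHz, EkTw, EkTx, EkTz, EfHw, EfHx, EfHz, EfTw, EfTx, EfTz. Columns: M/Stay, M/Out, C/Stay, C/Out.
{ShHw, ShHx, ShHz} → row (7,3) (7,3) (6,6) (6,6)
{ShTw, ShTx, ShTz} → row (7,3) (7,3) (0,0) (0,0)
{SkHw, SkHx, SkHz} → row (4,6) (4,6) (6,6) (6,6)
{SkTw, SkTx, SkTz} → row (4,6) (4,6) (0,0) (0,0)
{SfHw, SfHx, SfHz} → row (6,4) (6,4) (6,6) (6,6)
{SfTw, SfTx, SfTz} → row (6,4) (6,4) (0,0) (0,0)
{EhHw, EhHz, EhTw, EhTz, EkHw, EkHz, EkTw, EkTz, EfHw, EfHz, EfTw, EfTz} → row (3,9) (7,4) (3,9) (7,4)
{EhHx, EhTx, EkHx, EkTx, EfHx, EfTx} → row (2,4) (7,4) (2,4) (7,4)
That's 8 distinct rows out of 36 strategies.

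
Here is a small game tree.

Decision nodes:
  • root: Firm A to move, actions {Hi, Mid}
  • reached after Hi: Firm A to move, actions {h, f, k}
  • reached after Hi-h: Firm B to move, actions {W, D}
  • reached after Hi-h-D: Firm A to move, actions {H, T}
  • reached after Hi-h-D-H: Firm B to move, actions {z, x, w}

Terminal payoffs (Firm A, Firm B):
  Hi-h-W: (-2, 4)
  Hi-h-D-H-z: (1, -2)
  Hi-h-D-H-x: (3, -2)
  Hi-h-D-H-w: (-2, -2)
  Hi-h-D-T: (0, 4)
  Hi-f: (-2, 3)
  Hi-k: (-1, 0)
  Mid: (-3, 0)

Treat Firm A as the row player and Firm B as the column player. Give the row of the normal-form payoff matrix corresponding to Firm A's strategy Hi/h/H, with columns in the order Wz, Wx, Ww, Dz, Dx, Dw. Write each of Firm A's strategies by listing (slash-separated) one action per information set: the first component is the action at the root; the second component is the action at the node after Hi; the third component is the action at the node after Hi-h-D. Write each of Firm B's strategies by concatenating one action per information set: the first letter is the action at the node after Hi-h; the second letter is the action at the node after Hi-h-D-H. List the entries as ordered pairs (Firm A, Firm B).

(-2,4) (-2,4) (-2,4) (1,-2) (3,-2) (-2,-2)

vs Wz: Firm A plays Hi → Firm A plays h at [Hi] → Firm B plays W at [Hi-h] → (-2, 4)
vs Wx: Firm A plays Hi → Firm A plays h at [Hi] → Firm B plays W at [Hi-h] → (-2, 4)
vs Ww: Firm A plays Hi → Firm A plays h at [Hi] → Firm B plays W at [Hi-h] → (-2, 4)
vs Dz: Firm A plays Hi → Firm A plays h at [Hi] → Firm B plays D at [Hi-h] → Firm A plays H at [Hi-h-D] → Firm B plays z at [Hi-h-D-H] → (1, -2)
vs Dx: Firm A plays Hi → Firm A plays h at [Hi] → Firm B plays D at [Hi-h] → Firm A plays H at [Hi-h-D] → Firm B plays x at [Hi-h-D-H] → (3, -2)
vs Dw: Firm A plays Hi → Firm A plays h at [Hi] → Firm B plays D at [Hi-h] → Firm A plays H at [Hi-h-D] → Firm B plays w at [Hi-h-D-H] → (-2, -2)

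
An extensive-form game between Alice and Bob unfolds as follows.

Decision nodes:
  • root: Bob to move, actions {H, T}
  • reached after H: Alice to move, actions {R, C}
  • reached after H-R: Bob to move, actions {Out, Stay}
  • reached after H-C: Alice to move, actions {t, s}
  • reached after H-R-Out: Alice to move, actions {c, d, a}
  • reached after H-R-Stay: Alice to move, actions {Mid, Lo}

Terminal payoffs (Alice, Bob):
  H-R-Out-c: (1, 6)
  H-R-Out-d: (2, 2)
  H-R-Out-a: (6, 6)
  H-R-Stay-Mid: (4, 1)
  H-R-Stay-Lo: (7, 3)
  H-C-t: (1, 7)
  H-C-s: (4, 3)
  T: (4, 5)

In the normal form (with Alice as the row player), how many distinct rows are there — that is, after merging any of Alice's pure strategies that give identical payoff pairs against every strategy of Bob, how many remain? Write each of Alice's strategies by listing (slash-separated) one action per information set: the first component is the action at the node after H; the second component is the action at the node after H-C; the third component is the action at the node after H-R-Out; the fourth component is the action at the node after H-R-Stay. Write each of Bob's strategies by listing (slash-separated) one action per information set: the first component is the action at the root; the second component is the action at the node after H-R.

Alice has 24 pure strategies: R/t/c/Mid, R/t/c/Lo, R/t/d/Mid, R/t/d/Lo, R/t/a/Mid, R/t/a/Lo, R/s/c/Mid, R/s/c/Lo, R/s/d/Mid, R/s/d/Lo, R/s/a/Mid, R/s/a/Lo, C/t/c/Mid, C/t/c/Lo, C/t/d/Mid, C/t/d/Lo, C/t/a/Mid, C/t/a/Lo, C/s/c/Mid, C/s/c/Lo, C/s/d/Mid, C/s/d/Lo, C/s/a/Mid, C/s/a/Lo. Columns: H/Out, H/Stay, T/Out, T/Stay.
{R/t/c/Mid, R/s/c/Mid} → row (1,6) (4,1) (4,5) (4,5)
{R/t/c/Lo, R/s/c/Lo} → row (1,6) (7,3) (4,5) (4,5)
{R/t/d/Mid, R/s/d/Mid} → row (2,2) (4,1) (4,5) (4,5)
{R/t/d/Lo, R/s/d/Lo} → row (2,2) (7,3) (4,5) (4,5)
{R/t/a/Mid, R/s/a/Mid} → row (6,6) (4,1) (4,5) (4,5)
{R/t/a/Lo, R/s/a/Lo} → row (6,6) (7,3) (4,5) (4,5)
{C/t/c/Mid, C/t/c/Lo, C/t/d/Mid, C/t/d/Lo, C/t/a/Mid, C/t/a/Lo} → row (1,7) (1,7) (4,5) (4,5)
{C/s/c/Mid, C/s/c/Lo, C/s/d/Mid, C/s/d/Lo, C/s/a/Mid, C/s/a/Lo} → row (4,3) (4,3) (4,5) (4,5)
That's 8 distinct rows out of 24 strategies.

8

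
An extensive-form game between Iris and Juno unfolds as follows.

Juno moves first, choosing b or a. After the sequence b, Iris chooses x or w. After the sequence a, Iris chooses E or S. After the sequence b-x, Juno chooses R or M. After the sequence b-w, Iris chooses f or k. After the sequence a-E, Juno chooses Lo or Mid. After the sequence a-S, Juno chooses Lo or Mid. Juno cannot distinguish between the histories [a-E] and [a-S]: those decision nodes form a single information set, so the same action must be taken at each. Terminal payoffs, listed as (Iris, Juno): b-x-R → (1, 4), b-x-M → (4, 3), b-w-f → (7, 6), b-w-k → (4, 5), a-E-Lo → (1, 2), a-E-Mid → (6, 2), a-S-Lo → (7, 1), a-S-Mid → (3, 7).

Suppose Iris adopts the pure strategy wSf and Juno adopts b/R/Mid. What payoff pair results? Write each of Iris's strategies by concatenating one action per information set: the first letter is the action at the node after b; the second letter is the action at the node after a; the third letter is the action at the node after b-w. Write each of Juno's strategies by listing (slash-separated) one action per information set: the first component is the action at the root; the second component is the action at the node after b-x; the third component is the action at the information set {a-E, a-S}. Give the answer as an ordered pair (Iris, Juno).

Trace the play path from the root:
  Juno plays b
  Iris plays w at [b]
  Iris plays f at [b-w]
→ terminal payoff (7, 6).
(Iris's choice at the node after a is never reached on this path, so it doesn't affect the outcome.)

(7, 6)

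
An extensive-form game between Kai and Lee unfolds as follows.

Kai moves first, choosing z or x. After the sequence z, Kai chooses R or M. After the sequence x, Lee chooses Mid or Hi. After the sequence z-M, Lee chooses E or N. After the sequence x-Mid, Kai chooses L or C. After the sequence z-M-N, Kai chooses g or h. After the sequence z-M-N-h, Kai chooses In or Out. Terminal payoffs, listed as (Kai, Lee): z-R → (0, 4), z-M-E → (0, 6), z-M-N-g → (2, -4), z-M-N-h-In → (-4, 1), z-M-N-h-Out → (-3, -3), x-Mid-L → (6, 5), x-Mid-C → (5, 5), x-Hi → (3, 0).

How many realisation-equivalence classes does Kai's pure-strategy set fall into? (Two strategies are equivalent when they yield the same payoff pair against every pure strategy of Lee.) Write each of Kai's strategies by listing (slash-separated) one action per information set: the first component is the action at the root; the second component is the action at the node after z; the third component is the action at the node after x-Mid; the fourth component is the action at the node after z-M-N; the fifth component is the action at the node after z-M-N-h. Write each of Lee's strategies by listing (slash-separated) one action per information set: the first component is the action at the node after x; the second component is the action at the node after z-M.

6

Kai has 32 pure strategies: z/R/L/g/In, z/R/L/g/Out, z/R/L/h/In, z/R/L/h/Out, z/R/C/g/In, z/R/C/g/Out, z/R/C/h/In, z/R/C/h/Out, z/M/L/g/In, z/M/L/g/Out, z/M/L/h/In, z/M/L/h/Out, z/M/C/g/In, z/M/C/g/Out, z/M/C/h/In, z/M/C/h/Out, x/R/L/g/In, x/R/L/g/Out, x/R/L/h/In, x/R/L/h/Out, x/R/C/g/In, x/R/C/g/Out, x/R/C/h/In, x/R/C/h/Out, x/M/L/g/In, x/M/L/g/Out, x/M/L/h/In, x/M/L/h/Out, x/M/C/g/In, x/M/C/g/Out, x/M/C/h/In, x/M/C/h/Out. Columns: Mid/E, Mid/N, Hi/E, Hi/N.
{z/R/L/g/In, z/R/L/g/Out, z/R/L/h/In, z/R/L/h/Out, z/R/C/g/In, z/R/C/g/Out, z/R/C/h/In, z/R/C/h/Out} → row (0,4) (0,4) (0,4) (0,4)
{z/M/L/g/In, z/M/L/g/Out, z/M/C/g/In, z/M/C/g/Out} → row (0,6) (2,-4) (0,6) (2,-4)
{z/M/L/h/In, z/M/C/h/In} → row (0,6) (-4,1) (0,6) (-4,1)
{z/M/L/h/Out, z/M/C/h/Out} → row (0,6) (-3,-3) (0,6) (-3,-3)
{x/R/L/g/In, x/R/L/g/Out, x/R/L/h/In, x/R/L/h/Out, x/M/L/g/In, x/M/L/g/Out, x/M/L/h/In, x/M/L/h/Out} → row (6,5) (6,5) (3,0) (3,0)
{x/R/C/g/In, x/R/C/g/Out, x/R/C/h/In, x/R/C/h/Out, x/M/C/g/In, x/M/C/g/Out, x/M/C/h/In, x/M/C/h/Out} → row (5,5) (5,5) (3,0) (3,0)
That's 6 distinct rows out of 32 strategies.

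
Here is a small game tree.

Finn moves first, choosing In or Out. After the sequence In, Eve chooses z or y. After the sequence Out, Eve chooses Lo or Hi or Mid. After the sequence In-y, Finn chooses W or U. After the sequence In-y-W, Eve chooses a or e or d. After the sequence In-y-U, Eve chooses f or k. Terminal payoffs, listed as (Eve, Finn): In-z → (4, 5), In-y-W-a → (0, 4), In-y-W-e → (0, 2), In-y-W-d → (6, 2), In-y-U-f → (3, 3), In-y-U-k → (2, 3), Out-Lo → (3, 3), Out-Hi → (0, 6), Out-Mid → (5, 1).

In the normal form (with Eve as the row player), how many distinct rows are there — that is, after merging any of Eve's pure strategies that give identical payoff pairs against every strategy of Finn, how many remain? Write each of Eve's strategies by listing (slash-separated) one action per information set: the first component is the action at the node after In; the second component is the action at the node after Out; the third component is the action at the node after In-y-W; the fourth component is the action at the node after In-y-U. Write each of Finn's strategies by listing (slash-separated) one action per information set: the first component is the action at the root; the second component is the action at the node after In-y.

Eve has 36 pure strategies: z/Lo/a/f, z/Lo/a/k, z/Lo/e/f, z/Lo/e/k, z/Lo/d/f, z/Lo/d/k, z/Hi/a/f, z/Hi/a/k, z/Hi/e/f, z/Hi/e/k, z/Hi/d/f, z/Hi/d/k, z/Mid/a/f, z/Mid/a/k, z/Mid/e/f, z/Mid/e/k, z/Mid/d/f, z/Mid/d/k, y/Lo/a/f, y/Lo/a/k, y/Lo/e/f, y/Lo/e/k, y/Lo/d/f, y/Lo/d/k, y/Hi/a/f, y/Hi/a/k, y/Hi/e/f, y/Hi/e/k, y/Hi/d/f, y/Hi/d/k, y/Mid/a/f, y/Mid/a/k, y/Mid/e/f, y/Mid/e/k, y/Mid/d/f, y/Mid/d/k. Columns: In/W, In/U, Out/W, Out/U.
{z/Lo/a/f, z/Lo/a/k, z/Lo/e/f, z/Lo/e/k, z/Lo/d/f, z/Lo/d/k} → row (4,5) (4,5) (3,3) (3,3)
{z/Hi/a/f, z/Hi/a/k, z/Hi/e/f, z/Hi/e/k, z/Hi/d/f, z/Hi/d/k} → row (4,5) (4,5) (0,6) (0,6)
{z/Mid/a/f, z/Mid/a/k, z/Mid/e/f, z/Mid/e/k, z/Mid/d/f, z/Mid/d/k} → row (4,5) (4,5) (5,1) (5,1)
{y/Lo/a/f} → row (0,4) (3,3) (3,3) (3,3)
{y/Lo/a/k} → row (0,4) (2,3) (3,3) (3,3)
{y/Lo/e/f} → row (0,2) (3,3) (3,3) (3,3)
{y/Lo/e/k} → row (0,2) (2,3) (3,3) (3,3)
{y/Lo/d/f} → row (6,2) (3,3) (3,3) (3,3)
{y/Lo/d/k} → row (6,2) (2,3) (3,3) (3,3)
{y/Hi/a/f} → row (0,4) (3,3) (0,6) (0,6)
{y/Hi/a/k} → row (0,4) (2,3) (0,6) (0,6)
{y/Hi/e/f} → row (0,2) (3,3) (0,6) (0,6)
{y/Hi/e/k} → row (0,2) (2,3) (0,6) (0,6)
{y/Hi/d/f} → row (6,2) (3,3) (0,6) (0,6)
{y/Hi/d/k} → row (6,2) (2,3) (0,6) (0,6)
{y/Mid/a/f} → row (0,4) (3,3) (5,1) (5,1)
{y/Mid/a/k} → row (0,4) (2,3) (5,1) (5,1)
{y/Mid/e/f} → row (0,2) (3,3) (5,1) (5,1)
{y/Mid/e/k} → row (0,2) (2,3) (5,1) (5,1)
{y/Mid/d/f} → row (6,2) (3,3) (5,1) (5,1)
{y/Mid/d/k} → row (6,2) (2,3) (5,1) (5,1)
That's 21 distinct rows out of 36 strategies.

21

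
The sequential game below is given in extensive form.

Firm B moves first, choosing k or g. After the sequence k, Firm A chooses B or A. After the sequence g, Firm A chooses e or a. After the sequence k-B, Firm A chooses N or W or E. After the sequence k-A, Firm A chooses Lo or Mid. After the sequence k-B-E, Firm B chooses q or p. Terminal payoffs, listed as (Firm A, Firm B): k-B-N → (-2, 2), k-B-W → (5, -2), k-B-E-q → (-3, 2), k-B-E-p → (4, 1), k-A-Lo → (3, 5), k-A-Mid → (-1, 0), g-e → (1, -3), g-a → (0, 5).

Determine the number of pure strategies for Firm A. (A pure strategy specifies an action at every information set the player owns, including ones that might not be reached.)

Firm A owns the node after k with actions {B, A} — two choices.
Firm A owns the node after g with actions {e, a} — two choices.
Firm A owns the node after k-B with actions {N, W, E} — three choices.
Firm A owns the node after k-A with actions {Lo, Mid} — two choices.
A pure strategy fixes one action at each information set independently, so the count is the product 2 × 2 × 3 × 2 = 24.

24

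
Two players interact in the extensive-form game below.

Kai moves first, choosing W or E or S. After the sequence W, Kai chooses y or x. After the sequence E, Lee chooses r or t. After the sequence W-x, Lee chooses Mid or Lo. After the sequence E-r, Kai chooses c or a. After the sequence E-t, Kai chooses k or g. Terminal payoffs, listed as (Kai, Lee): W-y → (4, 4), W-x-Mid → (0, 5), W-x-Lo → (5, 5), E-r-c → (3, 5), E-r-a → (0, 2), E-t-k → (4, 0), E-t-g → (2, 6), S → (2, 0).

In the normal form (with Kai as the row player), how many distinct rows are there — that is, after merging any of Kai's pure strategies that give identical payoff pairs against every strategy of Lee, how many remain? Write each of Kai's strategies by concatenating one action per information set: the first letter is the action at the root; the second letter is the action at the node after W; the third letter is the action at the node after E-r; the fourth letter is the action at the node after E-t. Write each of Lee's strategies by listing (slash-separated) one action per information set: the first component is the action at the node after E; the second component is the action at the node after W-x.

7

Kai has 24 pure strategies: Wyck, Wycg, Wyak, Wyag, Wxck, Wxcg, Wxak, Wxag, Eyck, Eycg, Eyak, Eyag, Exck, Excg, Exak, Exag, Syck, Sycg, Syak, Syag, Sxck, Sxcg, Sxak, Sxag. Columns: r/Mid, r/Lo, t/Mid, t/Lo.
{Wyck, Wycg, Wyak, Wyag} → row (4,4) (4,4) (4,4) (4,4)
{Wxck, Wxcg, Wxak, Wxag} → row (0,5) (5,5) (0,5) (5,5)
{Eyck, Exck} → row (3,5) (3,5) (4,0) (4,0)
{Eycg, Excg} → row (3,5) (3,5) (2,6) (2,6)
{Eyak, Exak} → row (0,2) (0,2) (4,0) (4,0)
{Eyag, Exag} → row (0,2) (0,2) (2,6) (2,6)
{Syck, Sycg, Syak, Syag, Sxck, Sxcg, Sxak, Sxag} → row (2,0) (2,0) (2,0) (2,0)
That's 7 distinct rows out of 24 strategies.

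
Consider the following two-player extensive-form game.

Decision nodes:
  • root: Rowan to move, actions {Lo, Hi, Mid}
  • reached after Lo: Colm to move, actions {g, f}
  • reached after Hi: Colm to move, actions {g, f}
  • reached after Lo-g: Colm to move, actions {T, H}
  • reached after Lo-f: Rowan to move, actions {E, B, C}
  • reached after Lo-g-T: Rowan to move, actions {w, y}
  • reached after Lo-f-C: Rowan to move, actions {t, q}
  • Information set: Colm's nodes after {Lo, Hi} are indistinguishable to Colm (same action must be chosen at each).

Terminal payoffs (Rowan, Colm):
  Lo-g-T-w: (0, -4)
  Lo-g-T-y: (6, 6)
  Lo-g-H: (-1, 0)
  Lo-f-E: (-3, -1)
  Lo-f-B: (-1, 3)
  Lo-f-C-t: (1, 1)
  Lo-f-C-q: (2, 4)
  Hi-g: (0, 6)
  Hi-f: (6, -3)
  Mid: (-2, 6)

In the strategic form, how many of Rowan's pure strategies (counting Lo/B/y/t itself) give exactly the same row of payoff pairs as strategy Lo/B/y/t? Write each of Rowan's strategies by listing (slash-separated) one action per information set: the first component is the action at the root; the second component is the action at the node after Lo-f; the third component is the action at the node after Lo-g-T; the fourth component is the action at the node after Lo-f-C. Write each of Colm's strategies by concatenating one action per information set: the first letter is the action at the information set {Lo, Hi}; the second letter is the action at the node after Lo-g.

2

Row for Lo/B/y/t (columns gT, gH, fT, fH): (6,6) (-1,0) (-1,3) (-1,3).
Under Lo/B/y/t, Rowan's choice at the node after Lo-f-C can never be reached regardless of what Colm does, so varying those choices leaves every outcome unchanged.
Holding the reachable choices fixed and varying the unreachable one freely already gives 2 equivalent strategies.
No other strategy reproduces this row, so those 2 are the full class: Lo/B/y/t, Lo/B/y/q.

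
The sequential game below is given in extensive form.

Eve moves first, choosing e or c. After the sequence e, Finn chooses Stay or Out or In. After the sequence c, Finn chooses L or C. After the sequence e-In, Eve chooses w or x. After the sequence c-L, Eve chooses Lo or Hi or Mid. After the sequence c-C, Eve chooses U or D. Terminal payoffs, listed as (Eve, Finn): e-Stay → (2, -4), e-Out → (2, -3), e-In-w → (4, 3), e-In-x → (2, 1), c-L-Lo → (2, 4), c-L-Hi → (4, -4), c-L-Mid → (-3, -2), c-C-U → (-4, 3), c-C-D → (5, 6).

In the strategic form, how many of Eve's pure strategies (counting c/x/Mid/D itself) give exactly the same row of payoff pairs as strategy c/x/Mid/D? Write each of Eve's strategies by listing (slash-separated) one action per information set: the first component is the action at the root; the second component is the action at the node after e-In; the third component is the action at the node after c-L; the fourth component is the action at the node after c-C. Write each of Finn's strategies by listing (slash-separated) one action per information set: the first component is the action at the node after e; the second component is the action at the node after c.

2

Row for c/x/Mid/D (columns Stay/L, Stay/C, Out/L, Out/C, In/L, In/C): (-3,-2) (5,6) (-3,-2) (5,6) (-3,-2) (5,6).
Under c/x/Mid/D, Eve's choice at the node after e-In can never be reached regardless of what Finn does, so varying those choices leaves every outcome unchanged.
Holding the reachable choices fixed and varying the unreachable one freely already gives 2 equivalent strategies.
No other strategy reproduces this row, so those 2 are the full class: c/w/Mid/D, c/x/Mid/D.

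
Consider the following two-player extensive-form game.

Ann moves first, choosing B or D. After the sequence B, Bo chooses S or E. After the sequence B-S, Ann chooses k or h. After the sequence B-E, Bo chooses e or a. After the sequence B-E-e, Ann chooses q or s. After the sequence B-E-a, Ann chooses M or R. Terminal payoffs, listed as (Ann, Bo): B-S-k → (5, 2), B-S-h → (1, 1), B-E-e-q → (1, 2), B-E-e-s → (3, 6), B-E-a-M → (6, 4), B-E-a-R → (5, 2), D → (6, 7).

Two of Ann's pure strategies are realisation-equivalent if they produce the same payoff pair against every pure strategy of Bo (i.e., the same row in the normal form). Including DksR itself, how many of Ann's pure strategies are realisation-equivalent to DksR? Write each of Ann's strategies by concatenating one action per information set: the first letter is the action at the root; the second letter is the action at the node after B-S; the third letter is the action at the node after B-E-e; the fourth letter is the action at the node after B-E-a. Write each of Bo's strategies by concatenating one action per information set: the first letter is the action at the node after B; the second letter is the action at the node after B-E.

Row for DksR (columns Se, Sa, Ee, Ea): (6,7) (6,7) (6,7) (6,7).
Under DksR, Ann's choice at the node after B-S and at the node after B-E-e and at the node after B-E-a can never be reached regardless of what Bo does, so varying those choices leaves every outcome unchanged.
Holding the reachable choices fixed and varying the unreachable ones freely already gives 2 × 2 × 2 = 8 equivalent strategies.
No other strategy reproduces this row, so those 8 are the full class: DkqM, DkqR, DksM, DksR, DhqM, DhqR, DhsM, DhsR.

8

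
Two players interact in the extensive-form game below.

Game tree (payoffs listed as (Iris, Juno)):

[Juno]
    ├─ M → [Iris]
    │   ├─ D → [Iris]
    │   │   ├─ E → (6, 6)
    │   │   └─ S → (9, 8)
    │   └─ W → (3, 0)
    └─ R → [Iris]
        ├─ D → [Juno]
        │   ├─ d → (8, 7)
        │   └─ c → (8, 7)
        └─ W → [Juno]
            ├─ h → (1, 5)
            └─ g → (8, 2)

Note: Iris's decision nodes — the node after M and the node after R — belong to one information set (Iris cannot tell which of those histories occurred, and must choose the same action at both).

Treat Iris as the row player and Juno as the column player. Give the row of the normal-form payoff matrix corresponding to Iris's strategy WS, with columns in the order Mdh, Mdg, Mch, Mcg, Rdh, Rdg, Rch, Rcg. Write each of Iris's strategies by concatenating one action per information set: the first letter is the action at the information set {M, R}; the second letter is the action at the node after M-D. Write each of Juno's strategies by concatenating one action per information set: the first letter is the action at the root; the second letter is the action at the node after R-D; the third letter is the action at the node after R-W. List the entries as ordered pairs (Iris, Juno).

vs Mdh: Juno plays M → Iris plays W at [M] → (3, 0)
vs Mdg: Juno plays M → Iris plays W at [M] → (3, 0)
vs Mch: Juno plays M → Iris plays W at [M] → (3, 0)
vs Mcg: Juno plays M → Iris plays W at [M] → (3, 0)
vs Rdh: Juno plays R → Iris plays W at [R] → Juno plays h at [R-W] → (1, 5)
vs Rdg: Juno plays R → Iris plays W at [R] → Juno plays g at [R-W] → (8, 2)
vs Rch: Juno plays R → Iris plays W at [R] → Juno plays h at [R-W] → (1, 5)
vs Rcg: Juno plays R → Iris plays W at [R] → Juno plays g at [R-W] → (8, 2)

(3,0) (3,0) (3,0) (3,0) (1,5) (8,2) (1,5) (8,2)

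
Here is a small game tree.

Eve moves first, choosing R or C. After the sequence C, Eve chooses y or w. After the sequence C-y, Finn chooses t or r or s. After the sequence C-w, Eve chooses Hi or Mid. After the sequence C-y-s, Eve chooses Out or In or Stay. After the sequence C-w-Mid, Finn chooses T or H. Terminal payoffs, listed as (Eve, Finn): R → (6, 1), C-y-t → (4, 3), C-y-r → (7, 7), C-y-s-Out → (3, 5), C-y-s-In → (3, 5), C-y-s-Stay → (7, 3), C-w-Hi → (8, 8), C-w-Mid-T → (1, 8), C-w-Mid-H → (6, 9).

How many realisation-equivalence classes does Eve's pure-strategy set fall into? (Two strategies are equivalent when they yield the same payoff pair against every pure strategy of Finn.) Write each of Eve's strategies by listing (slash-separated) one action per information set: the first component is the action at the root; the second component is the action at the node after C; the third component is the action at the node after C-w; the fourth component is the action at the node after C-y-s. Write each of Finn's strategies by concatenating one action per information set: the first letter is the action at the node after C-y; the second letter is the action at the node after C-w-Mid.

Eve has 24 pure strategies: R/y/Hi/Out, R/y/Hi/In, R/y/Hi/Stay, R/y/Mid/Out, R/y/Mid/In, R/y/Mid/Stay, R/w/Hi/Out, R/w/Hi/In, R/w/Hi/Stay, R/w/Mid/Out, R/w/Mid/In, R/w/Mid/Stay, C/y/Hi/Out, C/y/Hi/In, C/y/Hi/Stay, C/y/Mid/Out, C/y/Mid/In, C/y/Mid/Stay, C/w/Hi/Out, C/w/Hi/In, C/w/Hi/Stay, C/w/Mid/Out, C/w/Mid/In, C/w/Mid/Stay. Columns: tT, tH, rT, rH, sT, sH.
{R/y/Hi/Out, R/y/Hi/In, R/y/Hi/Stay, R/y/Mid/Out, R/y/Mid/In, R/y/Mid/Stay, R/w/Hi/Out, R/w/Hi/In, R/w/Hi/Stay, R/w/Mid/Out, R/w/Mid/In, R/w/Mid/Stay} → row (6,1) (6,1) (6,1) (6,1) (6,1) (6,1)
{C/y/Hi/Out, C/y/Hi/In, C/y/Mid/Out, C/y/Mid/In} → row (4,3) (4,3) (7,7) (7,7) (3,5) (3,5)
{C/y/Hi/Stay, C/y/Mid/Stay} → row (4,3) (4,3) (7,7) (7,7) (7,3) (7,3)
{C/w/Hi/Out, C/w/Hi/In, C/w/Hi/Stay} → row (8,8) (8,8) (8,8) (8,8) (8,8) (8,8)
{C/w/Mid/Out, C/w/Mid/In, C/w/Mid/Stay} → row (1,8) (6,9) (1,8) (6,9) (1,8) (6,9)
That's 5 distinct rows out of 24 strategies.

5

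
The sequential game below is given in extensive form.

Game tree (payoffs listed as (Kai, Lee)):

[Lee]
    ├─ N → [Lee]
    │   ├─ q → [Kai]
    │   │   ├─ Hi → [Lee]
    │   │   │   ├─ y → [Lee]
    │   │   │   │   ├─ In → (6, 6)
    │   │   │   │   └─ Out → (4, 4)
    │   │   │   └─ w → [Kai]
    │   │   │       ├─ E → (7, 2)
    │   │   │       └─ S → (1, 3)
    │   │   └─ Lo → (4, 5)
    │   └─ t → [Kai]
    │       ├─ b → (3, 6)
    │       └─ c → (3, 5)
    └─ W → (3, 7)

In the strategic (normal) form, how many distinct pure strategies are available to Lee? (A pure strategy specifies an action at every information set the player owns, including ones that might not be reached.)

16

Lee owns the root with actions {N, W} — two choices.
Lee owns the node after N with actions {q, t} — two choices.
Lee owns the node after N-q-Hi with actions {y, w} — two choices.
Lee owns the node after N-q-Hi-y with actions {In, Out} — two choices.
A pure strategy fixes one action at each information set independently, so the count is the product 2 × 2 × 2 × 2 = 16.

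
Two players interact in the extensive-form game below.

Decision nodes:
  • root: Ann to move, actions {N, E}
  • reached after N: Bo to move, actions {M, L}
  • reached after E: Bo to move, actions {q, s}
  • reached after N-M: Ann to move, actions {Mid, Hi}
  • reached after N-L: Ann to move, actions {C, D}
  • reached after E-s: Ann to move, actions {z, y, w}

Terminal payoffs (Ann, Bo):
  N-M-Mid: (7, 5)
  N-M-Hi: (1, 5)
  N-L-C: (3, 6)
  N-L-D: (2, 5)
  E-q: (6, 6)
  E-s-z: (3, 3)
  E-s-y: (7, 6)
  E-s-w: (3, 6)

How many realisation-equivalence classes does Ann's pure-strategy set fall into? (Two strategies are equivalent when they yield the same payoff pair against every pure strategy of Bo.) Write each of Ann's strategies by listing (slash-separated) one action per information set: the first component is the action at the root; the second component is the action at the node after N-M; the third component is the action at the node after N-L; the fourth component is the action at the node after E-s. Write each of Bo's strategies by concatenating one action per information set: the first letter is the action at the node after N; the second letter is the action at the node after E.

Ann has 24 pure strategies: N/Mid/C/z, N/Mid/C/y, N/Mid/C/w, N/Mid/D/z, N/Mid/D/y, N/Mid/D/w, N/Hi/C/z, N/Hi/C/y, N/Hi/C/w, N/Hi/D/z, N/Hi/D/y, N/Hi/D/w, E/Mid/C/z, E/Mid/C/y, E/Mid/C/w, E/Mid/D/z, E/Mid/D/y, E/Mid/D/w, E/Hi/C/z, E/Hi/C/y, E/Hi/C/w, E/Hi/D/z, E/Hi/D/y, E/Hi/D/w. Columns: Mq, Ms, Lq, Ls.
{N/Mid/C/z, N/Mid/C/y, N/Mid/C/w} → row (7,5) (7,5) (3,6) (3,6)
{N/Mid/D/z, N/Mid/D/y, N/Mid/D/w} → row (7,5) (7,5) (2,5) (2,5)
{N/Hi/C/z, N/Hi/C/y, N/Hi/C/w} → row (1,5) (1,5) (3,6) (3,6)
{N/Hi/D/z, N/Hi/D/y, N/Hi/D/w} → row (1,5) (1,5) (2,5) (2,5)
{E/Mid/C/z, E/Mid/D/z, E/Hi/C/z, E/Hi/D/z} → row (6,6) (3,3) (6,6) (3,3)
{E/Mid/C/y, E/Mid/D/y, E/Hi/C/y, E/Hi/D/y} → row (6,6) (7,6) (6,6) (7,6)
{E/Mid/C/w, E/Mid/D/w, E/Hi/C/w, E/Hi/D/w} → row (6,6) (3,6) (6,6) (3,6)
That's 7 distinct rows out of 24 strategies.

7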